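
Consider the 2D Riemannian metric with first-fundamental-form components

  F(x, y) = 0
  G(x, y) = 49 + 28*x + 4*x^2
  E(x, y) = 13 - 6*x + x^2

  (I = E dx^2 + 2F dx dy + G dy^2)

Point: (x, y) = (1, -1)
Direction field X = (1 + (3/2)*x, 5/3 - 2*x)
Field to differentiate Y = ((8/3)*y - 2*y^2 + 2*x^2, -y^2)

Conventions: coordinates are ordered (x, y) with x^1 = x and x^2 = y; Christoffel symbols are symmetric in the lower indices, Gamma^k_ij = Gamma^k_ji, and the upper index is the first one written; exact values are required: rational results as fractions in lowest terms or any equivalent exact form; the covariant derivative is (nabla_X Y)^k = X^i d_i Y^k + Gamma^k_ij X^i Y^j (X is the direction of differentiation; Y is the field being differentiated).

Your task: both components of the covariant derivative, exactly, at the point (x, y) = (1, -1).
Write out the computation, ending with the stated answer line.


E = 8, F = 0, G = 81 at the point
E_x = -4, E_y = 0, F_x = 0, F_y = 0, G_x = 36, G_y = 0
EG - F^2 = 648;  g^inv = (1/648) * [[81, 0], [0, 8]]
first-kind symbols [ij,l] = (1/2)(d_i g_jl + d_j g_il - d_l g_ij): [xx,x] = E_x/2 = -2, [xx,y] = F_x - E_y/2 = 0, [xy,x] = E_y/2 = 0, [xy,y] = G_x/2 = 18, [yy,x] = F_y - G_x/2 = -18, [yy,y] = G_y/2 = 0
Gamma^x_ij = (G*[ij,x] - F*[ij,y])/(EG - F^2), Gamma^y_ij = (E*[ij,y] - F*[ij,x])/(EG - F^2)
Gamma_xxx = -1/4, Gamma_xxy = 0, Gamma_xyy = -9/4, Gamma_yxx = 0, Gamma_yxy = 2/9, Gamma_yyy = 0
X = (5/2, -1/3), Y = (-8/3, -1) at the point

Answer: (nabla_X Y)^x = 313/36, (nabla_X Y)^y = -83/81


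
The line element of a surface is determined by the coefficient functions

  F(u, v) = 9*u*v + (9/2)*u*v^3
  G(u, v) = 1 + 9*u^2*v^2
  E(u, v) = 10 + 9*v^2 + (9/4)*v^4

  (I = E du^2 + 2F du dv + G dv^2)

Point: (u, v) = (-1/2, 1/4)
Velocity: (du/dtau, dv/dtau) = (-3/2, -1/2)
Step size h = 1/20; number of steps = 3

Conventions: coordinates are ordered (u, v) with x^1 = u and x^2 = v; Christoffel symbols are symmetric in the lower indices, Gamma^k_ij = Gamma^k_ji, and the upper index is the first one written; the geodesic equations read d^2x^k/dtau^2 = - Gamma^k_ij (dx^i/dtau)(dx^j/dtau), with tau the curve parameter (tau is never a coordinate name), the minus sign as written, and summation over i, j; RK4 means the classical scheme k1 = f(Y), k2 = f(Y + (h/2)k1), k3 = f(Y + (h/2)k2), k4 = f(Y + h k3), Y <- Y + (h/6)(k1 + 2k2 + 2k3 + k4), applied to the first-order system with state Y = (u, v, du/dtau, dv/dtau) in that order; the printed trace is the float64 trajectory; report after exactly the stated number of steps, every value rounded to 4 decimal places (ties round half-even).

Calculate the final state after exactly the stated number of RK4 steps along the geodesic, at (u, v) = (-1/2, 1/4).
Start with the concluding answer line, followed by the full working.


Answer: u = -0.7269, v = 0.1752, du/dtau = -1.5220, dv/dtau = -0.4972

f(Y) = (du/dtau, dv/dtau, -Gamma^u_ij Y'^i Y'^j, -Gamma^v_ij Y'^i Y'^j) with the Gammas evaluated at the stage position; h = 0.050000; intermediate values shown to 6 dp
step 0: u = -0.5000, v = 0.2500, du/dtau = -1.5000, dv/dtau = -0.5000
step 1:
  k1: at (u, v) = (-0.500000, 0.250000), (du/dtau, dv/dtau) = (-1.500000, -0.500000); Gamma_uuu = 0.000000, Gamma_uuv = 0.216610, Gamma_uvv = -0.433221, Gamma_vuu = 0.000000, Gamma_vuv = -0.026256, Gamma_vvv = 0.052512; k1 = (-1.500000, -0.500000, -0.216610, 0.026256)
  k2: at (u, v) = (-0.537500, 0.237500), (du/dtau, dv/dtau) = (-1.505415, -0.499344); Gamma_uuu = 0.000000, Gamma_uuv = 0.206143, Gamma_uvv = -0.466533, Gamma_vuu = 0.000000, Gamma_vuv = -0.025594, Gamma_vvv = 0.057922; k2 = (-1.505415, -0.499344, -0.193595, 0.024036)
  k3: at (u, v) = (-0.537635, 0.237516), (du/dtau, dv/dtau) = (-1.504840, -0.499399); Gamma_uuu = 0.000000, Gamma_uuv = 0.206154, Gamma_uvv = -0.466645, Gamma_vuu = 0.000000, Gamma_vuv = -0.025603, Gamma_vvv = 0.057955; k3 = (-1.504840, -0.499399, -0.193475, 0.024028)
  k4: at (u, v) = (-0.575242, 0.225030), (du/dtau, dv/dtau) = (-1.509674, -0.498799); Gamma_uuu = 0.000000, Gamma_uuv = 0.195673, Gamma_uvv = -0.500198, Gamma_vuu = 0.000000, Gamma_vuv = -0.024704, Gamma_vvv = 0.063150; k4 = (-1.509674, -0.498799, -0.170244, 0.021493)
  Y <- Y + (h/6)(k1 + 2k2 + 2k3 + k4): u = -0.5753, v = 0.2250, du/dtau = -1.5097, dv/dtau = -0.4988
step 2:
  k1: at (u, v) = (-0.575252, 0.225031), (du/dtau, dv/dtau) = (-1.509675, -0.498801); Gamma_uuu = 0.000000, Gamma_uuv = 0.195674, Gamma_uvv = -0.500206, Gamma_vuu = 0.000000, Gamma_vuv = -0.024704, Gamma_vvv = 0.063152; k1 = (-1.509675, -0.498801, -0.170243, 0.021494)
  k2: at (u, v) = (-0.612993, 0.212561), (du/dtau, dv/dtau) = (-1.513931, -0.498264); Gamma_uuu = 0.000000, Gamma_uuv = 0.185182, Gamma_uvv = -0.534036, Gamma_vuu = 0.000000, Gamma_vuv = -0.023596, Gamma_vvv = 0.068047; k2 = (-1.513931, -0.498264, -0.146796, 0.018705)
  k3: at (u, v) = (-0.613100, 0.212574), (du/dtau, dv/dtau) = (-1.513345, -0.498333); Gamma_uuu = 0.000000, Gamma_uuv = 0.185192, Gamma_uvv = -0.534124, Gamma_vuu = 0.000000, Gamma_vuv = -0.023603, Gamma_vvv = 0.068074; k3 = (-1.513345, -0.498333, -0.146683, 0.018695)
  k4: at (u, v) = (-0.650919, 0.200114), (du/dtau, dv/dtau) = (-1.517009, -0.497866); Gamma_uuu = 0.000000, Gamma_uuv = 0.174683, Gamma_uvv = -0.568197, Gamma_vuu = 0.000000, Gamma_vuv = -0.022307, Gamma_vvv = 0.072559; k4 = (-1.517009, -0.497866, -0.123025, 0.015710)
  Y <- Y + (h/6)(k1 + 2k2 + 2k3 + k4): u = -0.6509, v = 0.2001, du/dtau = -1.5170, dv/dtau = -0.4979
step 3:
  k1: at (u, v) = (-0.650928, 0.200115), (du/dtau, dv/dtau) = (-1.517010, -0.497868); Gamma_uuu = 0.000000, Gamma_uuv = 0.174684, Gamma_uvv = -0.568205, Gamma_vuu = 0.000000, Gamma_vuv = -0.022308, Gamma_vvv = 0.072562; k1 = (-1.517010, -0.497868, -0.123025, 0.015711)
  k2: at (u, v) = (-0.688854, 0.187669), (du/dtau, dv/dtau) = (-1.520086, -0.497475); Gamma_uuu = 0.000000, Gamma_uuv = 0.164158, Gamma_uvv = -0.602555, Gamma_vuu = 0.000000, Gamma_vuv = -0.020854, Gamma_vvv = 0.076548; k2 = (-1.520086, -0.497475, -0.099153, 0.012596)
  k3: at (u, v) = (-0.688931, 0.187679), (du/dtau, dv/dtau) = (-1.519489, -0.497553); Gamma_uuu = 0.000000, Gamma_uuv = 0.164165, Gamma_uvv = -0.602619, Gamma_vuu = 0.000000, Gamma_vuv = -0.020859, Gamma_vvv = 0.076569; k3 = (-1.519489, -0.497553, -0.099043, 0.012584)
  k4: at (u, v) = (-0.726903, 0.175238), (du/dtau, dv/dtau) = (-1.521962, -0.497238); Gamma_uuu = 0.000000, Gamma_uuv = 0.153614, Gamma_uvv = -0.637206, Gamma_vuu = 0.000000, Gamma_vuv = -0.019272, Gamma_vvv = 0.079940; k4 = (-1.521962, -0.497238, -0.074957, 0.009404)
  Y <- Y + (h/6)(k1 + 2k2 + 2k3 + k4): u = -0.7269, v = 0.1752, du/dtau = -1.5220, dv/dtau = -0.4972


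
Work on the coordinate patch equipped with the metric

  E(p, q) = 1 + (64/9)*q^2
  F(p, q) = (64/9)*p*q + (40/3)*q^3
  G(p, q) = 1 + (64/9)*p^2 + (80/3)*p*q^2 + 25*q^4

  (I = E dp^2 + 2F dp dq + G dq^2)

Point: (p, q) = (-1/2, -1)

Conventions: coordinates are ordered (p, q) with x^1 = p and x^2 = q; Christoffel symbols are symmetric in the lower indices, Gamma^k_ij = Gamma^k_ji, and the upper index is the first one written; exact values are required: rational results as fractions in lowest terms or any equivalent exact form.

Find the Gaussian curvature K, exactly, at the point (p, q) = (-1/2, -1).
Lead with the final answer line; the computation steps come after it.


Answer: K = -144/9409

E = 73/9, F = -88/9, G = 130/9, EG - F^2 = 194/9 at the point
E_p = 0, E_q = -128/9, F_p = -64/9, F_q = 328/9, G_p = 176/9, G_q = -220/3
E_qq = 128/9, F_pq = 64/9, G_pp = 128/9
Apply the Brioschi formula K = (det M1 - det M2)/(EG - F^2)^2 over the derivative matrices of E, F, G.
M1 = [[-E_qq/2 + F_pq - G_pp/2, E_p/2, F_p - E_q/2], [F_q - G_p/2, E, F], [G_q/2, F, G]] = [[-64/9, 0, 0], [80/3, 73/9, -88/9], [-110/3, -88/9, 130/9]]; det M1 = -12416/81
M2 = [[0, E_q/2, G_p/2], [E_q/2, E, F], [G_p/2, F, G]] = [[0, -64/9, 88/9], [-64/9, 73/9, -88/9], [88/9, -88/9, 130/9]]; det M2 = -11840/81
det M1 - det M2 = -64/9; K = -64/9 / (194/9)^2 = -144/9409


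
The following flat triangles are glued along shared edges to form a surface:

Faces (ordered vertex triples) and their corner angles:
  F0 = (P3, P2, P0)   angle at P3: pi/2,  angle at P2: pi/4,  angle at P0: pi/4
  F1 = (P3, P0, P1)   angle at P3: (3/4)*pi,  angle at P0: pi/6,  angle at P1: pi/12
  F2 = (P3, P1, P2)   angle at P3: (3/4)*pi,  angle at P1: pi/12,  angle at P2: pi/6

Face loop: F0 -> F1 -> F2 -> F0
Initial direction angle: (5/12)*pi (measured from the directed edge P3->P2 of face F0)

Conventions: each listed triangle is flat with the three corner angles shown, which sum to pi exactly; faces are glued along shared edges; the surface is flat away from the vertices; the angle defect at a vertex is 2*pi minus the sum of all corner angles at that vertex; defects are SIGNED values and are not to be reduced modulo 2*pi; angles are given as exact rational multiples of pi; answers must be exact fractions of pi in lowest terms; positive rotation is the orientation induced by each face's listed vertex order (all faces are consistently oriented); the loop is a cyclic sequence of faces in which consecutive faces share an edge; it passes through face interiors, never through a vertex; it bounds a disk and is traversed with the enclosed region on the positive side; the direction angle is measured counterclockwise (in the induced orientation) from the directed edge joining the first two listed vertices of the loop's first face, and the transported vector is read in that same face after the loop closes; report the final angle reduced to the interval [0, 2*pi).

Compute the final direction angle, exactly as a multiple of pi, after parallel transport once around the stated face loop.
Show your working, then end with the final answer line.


enclosed vertex P3: corner angles sum to 2*pi, defect = 2*pi - 2*pi = 0
by Gauss-Bonnet the loop rotates the vector by the enclosed defect sum (positive orientation, mod 2*pi)
final angle = (5/12)*pi + 0 = (5/12)*pi (mod 2*pi)

Answer: final direction angle = (5/12)*pi


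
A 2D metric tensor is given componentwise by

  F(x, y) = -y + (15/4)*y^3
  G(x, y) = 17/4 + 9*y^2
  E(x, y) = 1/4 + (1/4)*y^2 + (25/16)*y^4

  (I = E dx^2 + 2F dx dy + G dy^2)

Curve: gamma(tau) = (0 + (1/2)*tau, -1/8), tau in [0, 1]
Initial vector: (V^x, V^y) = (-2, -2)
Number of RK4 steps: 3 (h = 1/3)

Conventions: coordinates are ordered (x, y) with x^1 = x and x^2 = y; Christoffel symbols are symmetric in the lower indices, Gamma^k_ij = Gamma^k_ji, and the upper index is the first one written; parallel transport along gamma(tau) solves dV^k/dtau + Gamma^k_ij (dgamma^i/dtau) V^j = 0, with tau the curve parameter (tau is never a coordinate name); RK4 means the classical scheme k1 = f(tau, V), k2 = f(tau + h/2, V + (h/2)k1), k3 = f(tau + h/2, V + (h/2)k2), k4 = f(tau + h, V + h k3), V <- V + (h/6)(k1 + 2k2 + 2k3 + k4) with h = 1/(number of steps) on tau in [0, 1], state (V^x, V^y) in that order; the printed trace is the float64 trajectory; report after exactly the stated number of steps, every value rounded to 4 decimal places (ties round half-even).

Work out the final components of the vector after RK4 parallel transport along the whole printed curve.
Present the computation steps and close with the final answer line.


gamma'(tau) = (1/2, 0); f(tau, V)^k = -Gamma^k_ij(gamma(tau)) gamma'^i(tau) V^j; h = 1/3; intermediate values shown to 6 dp
curve data and Christoffel symbols at the stage parameters:
  tau = 0.000000: gamma = (0.000000, -0.125000), gamma' = (0.500000, 0.000000); Gamma_xxx = -0.003986, Gamma_xxy = -0.148739, Gamma_xyy = -3.161928, Gamma_yxx = 0.008614, Gamma_yxy = 0.003986, Gamma_yyy = -0.171483
  tau = 0.166667: gamma = (0.083333, -0.125000), gamma' = (0.500000, 0.000000); Gamma_xxx = -0.003986, Gamma_xxy = -0.148739, Gamma_xyy = -3.161928, Gamma_yxx = 0.008614, Gamma_yxy = 0.003986, Gamma_yyy = -0.171483
  tau = 0.333333: gamma = (0.166667, -0.125000), gamma' = (0.500000, 0.000000); Gamma_xxx = -0.003986, Gamma_xxy = -0.148739, Gamma_xyy = -3.161928, Gamma_yxx = 0.008614, Gamma_yxy = 0.003986, Gamma_yyy = -0.171483
  tau = 0.500000: gamma = (0.250000, -0.125000), gamma' = (0.500000, 0.000000); Gamma_xxx = -0.003986, Gamma_xxy = -0.148739, Gamma_xyy = -3.161928, Gamma_yxx = 0.008614, Gamma_yxy = 0.003986, Gamma_yyy = -0.171483
  tau = 0.666667: gamma = (0.333333, -0.125000), gamma' = (0.500000, 0.000000); Gamma_xxx = -0.003986, Gamma_xxy = -0.148739, Gamma_xyy = -3.161928, Gamma_yxx = 0.008614, Gamma_yxy = 0.003986, Gamma_yyy = -0.171483
  tau = 0.833333: gamma = (0.416667, -0.125000), gamma' = (0.500000, 0.000000); Gamma_xxx = -0.003986, Gamma_xxy = -0.148739, Gamma_xyy = -3.161928, Gamma_yxx = 0.008614, Gamma_yxy = 0.003986, Gamma_yyy = -0.171483
  tau = 1.000000: gamma = (0.500000, -0.125000), gamma' = (0.500000, 0.000000); Gamma_xxx = -0.003986, Gamma_xxy = -0.148739, Gamma_xyy = -3.161928, Gamma_yxx = 0.008614, Gamma_yxy = 0.003986, Gamma_yyy = -0.171483
step 0: V^x = -2.0000, V^y = -2.0000
step 1: k1 = (-0.152726, 0.012601), k2 = (-0.152620, 0.012706), k3 = (-0.152619, 0.012706), k4 = (-0.152512, 0.012812); V <- V + (h/6)(k1 + 2k2 + 2k3 + k4): V^x = -2.0509, V^y = -1.9958
step 2: k1 = (-0.152512, 0.012812), k2 = (-0.152404, 0.012917), k3 = (-0.152403, 0.012917), k4 = (-0.152293, 0.013022); V <- V + (h/6)(k1 + 2k2 + 2k3 + k4): V^x = -2.1017, V^y = -1.9915
step 3: k1 = (-0.152293, 0.013022), k2 = (-0.152183, 0.013127), k3 = (-0.152181, 0.013127), k4 = (-0.152069, 0.013232); V <- V + (h/6)(k1 + 2k2 + 2k3 + k4): V^x = -2.1524, V^y = -1.9871

Answer: V^x = -2.1524, V^y = -1.9871


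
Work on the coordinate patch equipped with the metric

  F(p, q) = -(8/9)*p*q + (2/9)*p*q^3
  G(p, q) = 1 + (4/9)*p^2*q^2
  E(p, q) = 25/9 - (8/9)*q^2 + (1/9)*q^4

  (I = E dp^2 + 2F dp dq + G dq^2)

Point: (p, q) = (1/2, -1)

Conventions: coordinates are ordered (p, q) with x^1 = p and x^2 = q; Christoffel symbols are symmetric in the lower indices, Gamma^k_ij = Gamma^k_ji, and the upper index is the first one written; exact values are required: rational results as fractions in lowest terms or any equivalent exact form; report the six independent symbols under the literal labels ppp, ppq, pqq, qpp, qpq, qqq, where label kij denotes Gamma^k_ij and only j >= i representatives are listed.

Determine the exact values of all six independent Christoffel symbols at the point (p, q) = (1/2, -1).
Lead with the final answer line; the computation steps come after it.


Answer: Gamma_ppp = 0, Gamma_ppq = 6/19, Gamma_pqq = -3/19, Gamma_qpp = 0, Gamma_qpq = 2/19, Gamma_qqq = -1/19

E = 2, F = 1/3, G = 10/9 at the point
E_p = 0, E_q = 4/3, F_p = 2/3, F_q = -1/9, G_p = 4/9, G_q = -2/9
EG - F^2 = 19/9;  g^inv = (9/19) * [[10/9, -1/3], [-1/3, 2]]
first-kind symbols [ij,l] = (1/2)(d_i g_jl + d_j g_il - d_l g_ij): [pp,p] = E_p/2 = 0, [pp,q] = F_p - E_q/2 = 0, [pq,p] = E_q/2 = 2/3, [pq,q] = G_p/2 = 2/9, [qq,p] = F_q - G_p/2 = -1/3, [qq,q] = G_q/2 = -1/9
Gamma^p_ij = (G*[ij,p] - F*[ij,q])/(EG - F^2), Gamma^q_ij = (E*[ij,q] - F*[ij,p])/(EG - F^2)


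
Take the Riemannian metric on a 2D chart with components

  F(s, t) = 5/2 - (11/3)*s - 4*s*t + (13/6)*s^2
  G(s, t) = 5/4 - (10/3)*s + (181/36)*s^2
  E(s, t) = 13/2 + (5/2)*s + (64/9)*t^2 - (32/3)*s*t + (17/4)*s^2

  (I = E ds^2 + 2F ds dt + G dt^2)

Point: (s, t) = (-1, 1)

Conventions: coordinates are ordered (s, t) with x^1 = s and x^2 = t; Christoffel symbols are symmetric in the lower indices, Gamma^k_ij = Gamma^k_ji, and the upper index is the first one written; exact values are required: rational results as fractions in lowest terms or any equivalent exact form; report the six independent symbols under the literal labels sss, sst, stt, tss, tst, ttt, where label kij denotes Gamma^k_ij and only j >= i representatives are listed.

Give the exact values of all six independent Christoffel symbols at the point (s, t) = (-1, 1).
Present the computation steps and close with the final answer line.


E = 937/36, F = 37/3, G = 173/18 at the point
E_s = -50/3, E_t = 224/9, F_s = -12, F_t = 4, G_s = -241/18, G_t = 0
EG - F^2 = 63533/648;  g^inv = (648/63533) * [[173/18, -37/3], [-37/3, 937/36]]
first-kind symbols [ij,l] = (1/2)(d_i g_jl + d_j g_il - d_l g_ij): [ss,s] = E_s/2 = -25/3, [ss,t] = F_s - E_t/2 = -220/9, [st,s] = E_t/2 = 112/9, [st,t] = G_s/2 = -241/36, [tt,s] = F_t - G_s/2 = 385/36, [tt,t] = G_t/2 = 0
Gamma^s_ij = (G*[ij,s] - F*[ij,t])/(EG - F^2), Gamma^t_ij = (E*[ij,t] - F*[ij,s])/(EG - F^2)

Answer: Gamma_sss = 143460/63533, Gamma_sst = 131006/63533, Gamma_stt = 66605/63533, Gamma_tss = -345680/63533, Gamma_tst = -424729/127066, Gamma_ttt = -85470/63533


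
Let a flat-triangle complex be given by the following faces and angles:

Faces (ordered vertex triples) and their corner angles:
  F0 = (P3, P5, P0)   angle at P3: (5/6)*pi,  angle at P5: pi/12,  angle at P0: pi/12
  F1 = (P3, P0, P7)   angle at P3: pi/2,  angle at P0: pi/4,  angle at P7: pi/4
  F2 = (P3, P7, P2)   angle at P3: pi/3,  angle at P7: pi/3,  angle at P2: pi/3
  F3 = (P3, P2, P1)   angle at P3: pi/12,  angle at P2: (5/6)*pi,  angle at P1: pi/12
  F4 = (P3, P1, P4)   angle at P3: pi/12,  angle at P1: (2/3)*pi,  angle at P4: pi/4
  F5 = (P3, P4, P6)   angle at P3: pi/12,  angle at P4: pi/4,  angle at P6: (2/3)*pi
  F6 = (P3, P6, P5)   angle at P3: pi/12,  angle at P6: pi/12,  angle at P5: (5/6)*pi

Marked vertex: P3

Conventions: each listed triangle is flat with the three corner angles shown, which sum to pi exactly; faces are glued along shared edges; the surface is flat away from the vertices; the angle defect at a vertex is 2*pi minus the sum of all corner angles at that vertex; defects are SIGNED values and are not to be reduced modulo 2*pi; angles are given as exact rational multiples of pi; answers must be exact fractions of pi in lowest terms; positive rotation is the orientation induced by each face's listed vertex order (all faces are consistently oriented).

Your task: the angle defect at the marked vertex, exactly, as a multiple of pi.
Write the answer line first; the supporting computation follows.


Answer: defect(P3) = 0

Sum of corner angles at P3: 2*pi
defect = 2*pi - 2*pi


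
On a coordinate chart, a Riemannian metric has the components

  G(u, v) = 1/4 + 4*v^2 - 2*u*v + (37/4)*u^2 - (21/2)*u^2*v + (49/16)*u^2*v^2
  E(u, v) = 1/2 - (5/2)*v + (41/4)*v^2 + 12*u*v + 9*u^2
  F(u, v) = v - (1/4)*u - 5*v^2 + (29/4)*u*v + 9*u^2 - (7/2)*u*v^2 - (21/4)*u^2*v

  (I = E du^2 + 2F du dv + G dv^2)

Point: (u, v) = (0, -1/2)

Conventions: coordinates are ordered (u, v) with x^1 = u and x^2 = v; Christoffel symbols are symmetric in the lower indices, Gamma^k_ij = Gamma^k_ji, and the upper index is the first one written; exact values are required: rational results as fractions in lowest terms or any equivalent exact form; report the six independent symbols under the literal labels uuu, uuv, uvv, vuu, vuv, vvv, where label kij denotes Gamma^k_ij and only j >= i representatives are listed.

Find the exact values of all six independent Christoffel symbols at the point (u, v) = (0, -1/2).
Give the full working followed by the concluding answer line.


E = 69/16, F = -7/4, G = 5/4 at the point
E_u = -6, E_v = -51/4, F_u = -19/4, F_v = 6, G_u = 1, G_v = -4
EG - F^2 = 149/64;  g^inv = (64/149) * [[5/4, 7/4], [7/4, 69/16]]
first-kind symbols [ij,l] = (1/2)(d_i g_jl + d_j g_il - d_l g_ij): [uu,u] = E_u/2 = -3, [uu,v] = F_u - E_v/2 = 13/8, [uv,u] = E_v/2 = -51/8, [uv,v] = G_u/2 = 1/2, [vv,u] = F_v - G_u/2 = 11/2, [vv,v] = G_v/2 = -2
Gamma^u_ij = (G*[ij,u] - F*[ij,v])/(EG - F^2), Gamma^v_ij = (E*[ij,v] - F*[ij,u])/(EG - F^2)

Answer: Gamma_uuu = -58/149, Gamma_uuv = -454/149, Gamma_uvv = 216/149, Gamma_vuu = 225/298, Gamma_vuv = -576/149, Gamma_vvv = 64/149


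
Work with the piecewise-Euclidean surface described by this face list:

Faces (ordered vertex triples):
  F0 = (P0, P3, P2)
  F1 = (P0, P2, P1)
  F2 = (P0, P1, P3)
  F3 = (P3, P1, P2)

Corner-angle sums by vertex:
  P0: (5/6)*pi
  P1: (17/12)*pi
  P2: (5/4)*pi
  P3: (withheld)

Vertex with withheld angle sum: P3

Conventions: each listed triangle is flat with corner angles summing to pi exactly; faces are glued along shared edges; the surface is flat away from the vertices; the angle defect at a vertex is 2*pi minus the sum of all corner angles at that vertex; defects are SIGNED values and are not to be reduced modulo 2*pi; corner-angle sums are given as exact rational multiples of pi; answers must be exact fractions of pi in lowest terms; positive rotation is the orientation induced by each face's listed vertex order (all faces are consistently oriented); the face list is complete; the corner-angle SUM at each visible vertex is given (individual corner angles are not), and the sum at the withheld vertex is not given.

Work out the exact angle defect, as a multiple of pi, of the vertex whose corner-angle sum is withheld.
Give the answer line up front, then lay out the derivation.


Answer: defect(P3) = (3/2)*pi

V = 4, E = 6, F = 4; chi = V - E + F = 2
Gauss-Bonnet: total defect = 2*pi*chi = 4*pi; visible defects sum to (5/2)*pi


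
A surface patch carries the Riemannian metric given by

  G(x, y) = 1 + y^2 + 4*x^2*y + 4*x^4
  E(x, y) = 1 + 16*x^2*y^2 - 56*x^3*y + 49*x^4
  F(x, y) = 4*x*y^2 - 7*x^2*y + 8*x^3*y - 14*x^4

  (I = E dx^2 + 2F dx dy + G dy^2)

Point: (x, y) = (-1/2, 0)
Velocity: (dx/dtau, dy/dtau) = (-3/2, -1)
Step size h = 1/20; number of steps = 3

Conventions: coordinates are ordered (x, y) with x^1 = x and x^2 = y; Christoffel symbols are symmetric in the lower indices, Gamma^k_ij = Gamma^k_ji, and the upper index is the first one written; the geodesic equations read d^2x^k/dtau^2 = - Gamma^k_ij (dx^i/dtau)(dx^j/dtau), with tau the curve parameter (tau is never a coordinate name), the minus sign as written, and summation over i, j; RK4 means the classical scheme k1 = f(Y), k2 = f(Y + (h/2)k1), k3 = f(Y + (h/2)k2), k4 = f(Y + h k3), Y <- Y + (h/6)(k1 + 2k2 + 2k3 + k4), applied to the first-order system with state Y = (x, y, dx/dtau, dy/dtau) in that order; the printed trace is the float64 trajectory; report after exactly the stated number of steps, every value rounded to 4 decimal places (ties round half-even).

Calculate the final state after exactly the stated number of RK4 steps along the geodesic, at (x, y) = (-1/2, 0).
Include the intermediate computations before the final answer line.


f(Y) = (dx/dtau, dy/dtau, -Gamma^x_ij Y'^i Y'^j, -Gamma^y_ij Y'^i Y'^j) with the Gammas evaluated at the stage position; h = 0.050000; intermediate values shown to 6 dp
step 0: x = -0.5000, y = 0.0000, dx/dtau = -1.5000, dy/dtau = -1.0000
step 1:
  k1: at (x, y) = (-0.500000, 0.000000), (dx/dtau, dy/dtau) = (-1.500000, -1.000000); Gamma_xxx = -2.840580, Gamma_xxy = 0.811594, Gamma_xyy = -0.405797, Gamma_yxx = 0.811594, Gamma_yxy = -0.231884, Gamma_yyy = 0.115942; k1 = (-1.500000, -1.000000, 4.362319, -1.246377)
  k2: at (x, y) = (-0.537500, -0.025000), (dx/dtau, dy/dtau) = (-1.390942, -1.031159); Gamma_xxx = -2.821253, Gamma_xxy = 0.816929, Gamma_xyy = -0.379967, Gamma_yxx = 0.792253, Gamma_yxy = -0.229407, Gamma_yyy = 0.106701; k2 = (-1.390942, -1.031159, 3.518936, -0.988173)
  k3: at (x, y) = (-0.534774, -0.025779), (dx/dtau, dy/dtau) = (-1.412027, -1.024704); Gamma_xxx = -2.825051, Gamma_xxy = 0.818430, Gamma_xyy = -0.382606, Gamma_yxx = 0.792611, Gamma_yxy = -0.229623, Gamma_yyy = 0.107346; k3 = (-1.412027, -1.024704, 3.665996, -1.028551)
  k4: at (x, y) = (-0.570601, -0.051235), (dx/dtau, dy/dtau) = (-1.316700, -1.051428); Gamma_xxx = -2.788651, Gamma_xxy = 0.817736, Gamma_xyy = -0.358278, Gamma_yxx = 0.773769, Gamma_yxy = -0.226898, Gamma_yyy = 0.099412; k4 = (-1.316700, -1.051428, 2.966587, -0.823141)
  Y <- Y + (h/6)(k1 + 2k2 + 2k3 + k4): x = -0.5702, y = -0.0514, dx/dtau = -1.3192, dy/dtau = -1.0509
step 2:
  k1: at (x, y) = (-0.570189, -0.051360), (dx/dtau, dy/dtau) = (-1.319177, -1.050858); Gamma_xxx = -2.789469, Gamma_xxy = 0.818044, Gamma_xyy = -0.358673, Gamma_yxx = 0.773872, Gamma_yxy = -0.226947, Gamma_yyy = 0.099505; k1 = (-1.319177, -1.050858, 2.982339, -0.827379)
  k2: at (x, y) = (-0.603168, -0.077631), (dx/dtau, dy/dtau) = (-1.244618, -1.071543); Gamma_xxx = -2.745790, Gamma_xxy = 0.814462, Gamma_xyy = -0.337577, Gamma_yxx = 0.756444, Gamma_yxy = -0.224378, Gamma_yyy = 0.093000; k2 = (-1.244618, -1.071543, 2.468609, -0.680083)
  k3: at (x, y) = (-0.601304, -0.078148), (dx/dtau, dy/dtau) = (-1.257462, -1.067860); Gamma_xxx = -2.750146, Gamma_xxy = 0.816058, Gamma_xyy = -0.339287, Gamma_yxx = 0.757064, Gamma_yxy = -0.224646, Gamma_yyy = 0.093399; k3 = (-1.257462, -1.067860, 2.543860, -0.700277)
  k4: at (x, y) = (-0.633062, -0.104753), (dx/dtau, dy/dtau) = (-1.191984, -1.085872); Gamma_xxx = -2.702094, Gamma_xxy = 0.810337, Gamma_xyy = -0.320007, Gamma_yxx = 0.741216, Gamma_yxy = -0.222285, Gamma_yyy = 0.087782; k4 = (-1.191984, -1.085872, 2.118824, -0.581218)
  Y <- Y + (h/6)(k1 + 2k2 + 2k3 + k4): x = -0.6328, y = -0.1048, dx/dtau = -1.1931, dy/dtau = -1.0856
step 3:
  k1: at (x, y) = (-0.632816, -0.104822), (dx/dtau, dy/dtau) = (-1.193126, -1.085602); Gamma_xxx = -2.702730, Gamma_xxy = 0.810570, Gamma_xyy = -0.320223, Gamma_yxx = 0.741311, Gamma_yxy = -0.222325, Gamma_yyy = 0.087832; k1 = (-1.193126, -1.085602, 2.125065, -0.582868)
  k2: at (x, y) = (-0.662644, -0.131962), (dx/dtau, dy/dtau) = (-1.139999, -1.100174); Gamma_xxx = -2.654915, Gamma_xxy = 0.804311, Gamma_xyy = -0.303448, Gamma_yxx = 0.727332, Gamma_yxy = -0.220347, Gamma_yyy = 0.083132; k2 = (-1.139999, -1.100174, 1.800081, -0.493144)
  k3: at (x, y) = (-0.661316, -0.132327), (dx/dtau, dy/dtau) = (-1.148124, -1.097931); Gamma_xxx = -2.658554, Gamma_xxy = 0.805646, Gamma_xyy = -0.304561, Gamma_yxx = 0.727900, Gamma_yxy = -0.220582, Gamma_yyy = 0.083388; k3 = (-1.148124, -1.097931, 1.840479, -0.503915)
  k4: at (x, y) = (-0.690223, -0.159719), (dx/dtau, dy/dtau) = (-1.101102, -1.110798); Gamma_xxx = -2.610580, Gamma_xxy = 0.798685, Gamma_xyy = -0.289285, Gamma_yxx = 0.715453, Gamma_yxy = -0.218887, Gamma_yyy = 0.079281; k4 = (-1.101102, -1.110798, 1.568329, -0.429815)
  Y <- Y + (h/6)(k1 + 2k2 + 2k3 + k4): x = -0.6901, y = -0.1598, dx/dtau = -1.1017, dy/dtau = -1.1107

Answer: x = -0.6901, y = -0.1598, dx/dtau = -1.1017, dy/dtau = -1.1107


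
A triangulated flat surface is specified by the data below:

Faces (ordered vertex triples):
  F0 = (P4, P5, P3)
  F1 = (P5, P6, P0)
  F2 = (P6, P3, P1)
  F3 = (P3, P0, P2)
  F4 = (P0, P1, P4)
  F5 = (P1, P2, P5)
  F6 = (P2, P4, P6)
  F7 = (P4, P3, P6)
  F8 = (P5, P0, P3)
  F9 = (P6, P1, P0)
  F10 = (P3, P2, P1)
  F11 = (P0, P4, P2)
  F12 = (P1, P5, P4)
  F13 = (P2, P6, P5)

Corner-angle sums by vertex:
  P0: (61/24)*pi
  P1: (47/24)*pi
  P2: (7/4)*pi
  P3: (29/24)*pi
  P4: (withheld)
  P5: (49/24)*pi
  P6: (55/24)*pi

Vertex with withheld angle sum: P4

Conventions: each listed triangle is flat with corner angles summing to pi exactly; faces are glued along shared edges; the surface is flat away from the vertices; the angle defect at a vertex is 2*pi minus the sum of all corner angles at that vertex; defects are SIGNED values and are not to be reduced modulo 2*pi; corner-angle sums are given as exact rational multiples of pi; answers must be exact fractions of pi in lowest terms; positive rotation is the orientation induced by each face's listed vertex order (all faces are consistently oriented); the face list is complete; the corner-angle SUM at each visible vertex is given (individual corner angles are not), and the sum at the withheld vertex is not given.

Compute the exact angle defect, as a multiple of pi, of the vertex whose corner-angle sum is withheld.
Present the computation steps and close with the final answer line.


V = 7, E = 21, F = 14; chi = V - E + F = 0
Gauss-Bonnet: total defect = 2*pi*chi = 0; visible defects sum to (5/24)*pi

Answer: defect(P4) = (-5/24)*pi


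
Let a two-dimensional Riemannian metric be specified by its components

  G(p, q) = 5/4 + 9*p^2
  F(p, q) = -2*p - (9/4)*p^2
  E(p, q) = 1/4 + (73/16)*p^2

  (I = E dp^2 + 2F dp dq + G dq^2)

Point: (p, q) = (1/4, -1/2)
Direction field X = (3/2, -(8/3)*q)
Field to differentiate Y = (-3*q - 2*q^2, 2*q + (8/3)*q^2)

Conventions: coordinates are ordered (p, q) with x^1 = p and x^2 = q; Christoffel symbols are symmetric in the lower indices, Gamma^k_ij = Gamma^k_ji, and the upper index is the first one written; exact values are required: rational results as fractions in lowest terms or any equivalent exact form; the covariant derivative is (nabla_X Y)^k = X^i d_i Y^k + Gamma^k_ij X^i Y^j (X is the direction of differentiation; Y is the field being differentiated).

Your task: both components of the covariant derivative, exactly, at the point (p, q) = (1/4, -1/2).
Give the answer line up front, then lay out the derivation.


Answer: (nabla_X Y)^p = 1615/382, (nabla_X Y)^q = -6533/13752

E = 137/256, F = -41/64, G = 29/16 at the point
E_p = 73/32, E_q = 0, F_p = -25/8, F_q = 0, G_p = 9/2, G_q = 0
EG - F^2 = 573/1024;  g^inv = (1024/573) * [[29/16, 41/64], [41/64, 137/256]]
first-kind symbols [ij,l] = (1/2)(d_i g_jl + d_j g_il - d_l g_ij): [pp,p] = E_p/2 = 73/64, [pp,q] = F_p - E_q/2 = -25/8, [pq,p] = E_q/2 = 0, [pq,q] = G_p/2 = 9/4, [qq,p] = F_q - G_p/2 = -9/4, [qq,q] = G_q/2 = 0
Gamma^p_ij = (G*[ij,p] - F*[ij,q])/(EG - F^2), Gamma^q_ij = (E*[ij,q] - F*[ij,p])/(EG - F^2)
Gamma_ppp = 67/573, Gamma_ppq = 492/191, Gamma_pqq = -1392/191, Gamma_qpp = -3857/2292, Gamma_qpq = 411/191, Gamma_qqq = -492/191
X = (3/2, 4/3), Y = (1, -1/3) at the point


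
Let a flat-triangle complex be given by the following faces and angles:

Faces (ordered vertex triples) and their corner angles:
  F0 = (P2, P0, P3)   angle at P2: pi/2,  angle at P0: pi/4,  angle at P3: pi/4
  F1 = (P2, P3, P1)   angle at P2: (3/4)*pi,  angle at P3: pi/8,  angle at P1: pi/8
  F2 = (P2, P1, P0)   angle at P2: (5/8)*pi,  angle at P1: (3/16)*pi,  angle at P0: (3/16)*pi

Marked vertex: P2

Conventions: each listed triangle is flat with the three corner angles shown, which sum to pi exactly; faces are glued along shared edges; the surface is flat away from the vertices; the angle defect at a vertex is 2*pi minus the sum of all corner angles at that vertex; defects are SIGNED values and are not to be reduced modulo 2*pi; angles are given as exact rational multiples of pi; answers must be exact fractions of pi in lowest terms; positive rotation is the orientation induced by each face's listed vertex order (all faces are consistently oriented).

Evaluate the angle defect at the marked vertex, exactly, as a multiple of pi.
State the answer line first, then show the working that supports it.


Answer: defect(P2) = pi/8

Sum of corner angles at P2: (15/8)*pi
defect = 2*pi - (15/8)*pi


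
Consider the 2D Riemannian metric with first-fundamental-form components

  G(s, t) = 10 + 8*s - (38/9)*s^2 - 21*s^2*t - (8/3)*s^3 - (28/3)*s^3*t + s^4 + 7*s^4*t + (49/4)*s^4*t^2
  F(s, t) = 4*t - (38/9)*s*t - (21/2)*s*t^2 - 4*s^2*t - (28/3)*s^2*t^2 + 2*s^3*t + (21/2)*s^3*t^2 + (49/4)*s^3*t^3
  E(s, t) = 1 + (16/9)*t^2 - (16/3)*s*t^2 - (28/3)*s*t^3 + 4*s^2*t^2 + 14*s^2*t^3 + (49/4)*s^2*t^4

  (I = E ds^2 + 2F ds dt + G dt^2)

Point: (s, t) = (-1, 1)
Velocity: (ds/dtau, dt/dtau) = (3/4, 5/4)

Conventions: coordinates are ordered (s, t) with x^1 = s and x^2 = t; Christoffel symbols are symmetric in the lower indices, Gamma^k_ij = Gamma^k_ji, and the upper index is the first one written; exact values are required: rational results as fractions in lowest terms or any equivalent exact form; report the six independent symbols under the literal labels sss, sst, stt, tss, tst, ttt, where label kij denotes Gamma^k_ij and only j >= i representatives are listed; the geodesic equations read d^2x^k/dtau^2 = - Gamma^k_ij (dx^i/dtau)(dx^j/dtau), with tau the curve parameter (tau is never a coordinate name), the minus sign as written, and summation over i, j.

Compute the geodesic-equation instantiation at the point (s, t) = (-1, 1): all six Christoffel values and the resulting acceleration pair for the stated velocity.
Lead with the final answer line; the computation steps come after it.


Answer: Gamma_sss = -1353/2006, Gamma_sst = 1271/1003, Gamma_stt = -861/2006, Gamma_tss = 33/118, Gamma_tst = -31/59, Gamma_ttt = 21/118; accelerations (d^2s/dtau^2, d^2t/dtau^2) = (-21279/16048, 519/944)

E = 1717/36, F = -697/36, G = 325/36 at the point
E_s = -451/6, E_t = 1271/9, F_s = 3103/36, F_t = -1915/36, G_s = -527/9, G_t = 119/6
EG - F^2 = 1003/18;  g^inv = (18/1003) * [[325/36, 697/36], [697/36, 1717/36]]
first-kind symbols [ij,l] = (1/2)(d_i g_jl + d_j g_il - d_l g_ij): [ss,s] = E_s/2 = -451/12, [ss,t] = F_s - E_t/2 = 187/12, [st,s] = E_t/2 = 1271/18, [st,t] = G_s/2 = -527/18, [tt,s] = F_t - G_s/2 = -287/12, [tt,t] = G_t/2 = 119/12
Gamma^s_ij = (G*[ij,s] - F*[ij,t])/(EG - F^2), Gamma^t_ij = (E*[ij,t] - F*[ij,s])/(EG - F^2)
Gamma_sss = -1353/2006, Gamma_sst = 1271/1003, Gamma_stt = -861/2006, Gamma_tss = 33/118, Gamma_tst = -31/59, Gamma_ttt = 21/118
d^2s/dtau^2 = -(Gamma_sss*(3/4)^2 + 2*Gamma_sst*(3/4)*(5/4) + Gamma_stt*(5/4)^2) = -21279/16048
d^2t/dtau^2 = -(Gamma_tss*(3/4)^2 + 2*Gamma_tst*(3/4)*(5/4) + Gamma_ttt*(5/4)^2) = 519/944


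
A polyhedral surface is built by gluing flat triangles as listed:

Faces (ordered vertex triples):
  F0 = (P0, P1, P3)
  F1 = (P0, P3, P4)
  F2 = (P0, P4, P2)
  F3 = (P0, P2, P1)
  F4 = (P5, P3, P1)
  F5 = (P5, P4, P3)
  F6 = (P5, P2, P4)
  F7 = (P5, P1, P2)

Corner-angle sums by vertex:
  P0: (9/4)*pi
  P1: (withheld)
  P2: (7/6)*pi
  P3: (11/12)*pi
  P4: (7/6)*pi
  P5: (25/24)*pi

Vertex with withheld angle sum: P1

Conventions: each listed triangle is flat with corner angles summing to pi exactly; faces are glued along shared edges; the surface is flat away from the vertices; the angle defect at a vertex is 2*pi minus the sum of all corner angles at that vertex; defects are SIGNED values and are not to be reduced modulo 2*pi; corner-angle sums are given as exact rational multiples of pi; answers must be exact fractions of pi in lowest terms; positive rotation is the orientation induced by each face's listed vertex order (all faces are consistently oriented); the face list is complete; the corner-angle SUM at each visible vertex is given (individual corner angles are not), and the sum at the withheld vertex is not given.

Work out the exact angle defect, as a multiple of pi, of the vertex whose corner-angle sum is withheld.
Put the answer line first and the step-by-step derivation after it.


Answer: defect(P1) = (13/24)*pi

V = 6, E = 12, F = 8; chi = V - E + F = 2
Gauss-Bonnet: total defect = 2*pi*chi = 4*pi; visible defects sum to (83/24)*pi


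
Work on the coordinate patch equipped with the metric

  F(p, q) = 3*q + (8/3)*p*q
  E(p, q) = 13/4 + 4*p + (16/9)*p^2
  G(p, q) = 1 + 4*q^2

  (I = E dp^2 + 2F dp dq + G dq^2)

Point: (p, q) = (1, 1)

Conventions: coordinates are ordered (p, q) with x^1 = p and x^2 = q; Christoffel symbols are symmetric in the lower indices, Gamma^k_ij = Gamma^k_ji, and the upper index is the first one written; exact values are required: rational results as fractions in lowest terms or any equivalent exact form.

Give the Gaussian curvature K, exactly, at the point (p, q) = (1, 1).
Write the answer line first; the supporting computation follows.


Answer: K = 3456/219961

E = 325/36, F = 17/3, G = 5, EG - F^2 = 469/36 at the point
E_p = 68/9, E_q = 0, F_p = 8/3, F_q = 17/3, G_p = 0, G_q = 8
E_qq = 0, F_pq = 8/3, G_pp = 0
Evaluate Brioschi's two determinant matrices M1, M2 and divide by (EG - F^2)^2.
M1 = [[-E_qq/2 + F_pq - G_pp/2, E_p/2, F_p - E_q/2], [F_q - G_p/2, E, F], [G_q/2, F, G]] = [[8/3, 34/9, 8/3], [17/3, 325/36, 17/3], [4, 17/3, 5]]; det M1 = 8/3
M2 = [[0, E_q/2, G_p/2], [E_q/2, E, F], [G_p/2, F, G]] = [[0, 0, 0], [0, 325/36, 17/3], [0, 17/3, 5]]; det M2 = 0
det M1 - det M2 = 8/3; K = 8/3 / (469/36)^2 = 3456/219961


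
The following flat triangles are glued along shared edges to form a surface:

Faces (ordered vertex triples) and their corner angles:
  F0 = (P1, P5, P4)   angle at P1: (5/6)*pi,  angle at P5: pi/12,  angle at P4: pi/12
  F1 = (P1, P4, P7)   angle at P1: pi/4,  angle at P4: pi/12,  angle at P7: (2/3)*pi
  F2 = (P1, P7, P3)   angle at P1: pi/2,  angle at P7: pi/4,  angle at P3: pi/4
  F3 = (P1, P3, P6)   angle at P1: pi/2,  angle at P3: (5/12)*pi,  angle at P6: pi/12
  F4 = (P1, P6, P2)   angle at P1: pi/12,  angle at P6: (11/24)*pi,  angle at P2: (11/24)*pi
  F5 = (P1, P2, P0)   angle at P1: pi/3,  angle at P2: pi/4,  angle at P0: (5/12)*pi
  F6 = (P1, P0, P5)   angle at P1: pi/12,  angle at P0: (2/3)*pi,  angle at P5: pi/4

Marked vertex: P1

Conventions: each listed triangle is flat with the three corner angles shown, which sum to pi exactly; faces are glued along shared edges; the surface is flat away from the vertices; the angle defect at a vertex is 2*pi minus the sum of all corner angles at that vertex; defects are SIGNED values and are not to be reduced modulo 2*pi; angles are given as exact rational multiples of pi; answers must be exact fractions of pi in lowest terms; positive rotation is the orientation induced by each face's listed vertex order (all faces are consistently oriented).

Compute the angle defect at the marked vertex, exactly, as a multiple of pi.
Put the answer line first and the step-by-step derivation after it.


Answer: defect(P1) = (-7/12)*pi

Sum of corner angles at P1: (31/12)*pi
defect = 2*pi - (31/12)*pi


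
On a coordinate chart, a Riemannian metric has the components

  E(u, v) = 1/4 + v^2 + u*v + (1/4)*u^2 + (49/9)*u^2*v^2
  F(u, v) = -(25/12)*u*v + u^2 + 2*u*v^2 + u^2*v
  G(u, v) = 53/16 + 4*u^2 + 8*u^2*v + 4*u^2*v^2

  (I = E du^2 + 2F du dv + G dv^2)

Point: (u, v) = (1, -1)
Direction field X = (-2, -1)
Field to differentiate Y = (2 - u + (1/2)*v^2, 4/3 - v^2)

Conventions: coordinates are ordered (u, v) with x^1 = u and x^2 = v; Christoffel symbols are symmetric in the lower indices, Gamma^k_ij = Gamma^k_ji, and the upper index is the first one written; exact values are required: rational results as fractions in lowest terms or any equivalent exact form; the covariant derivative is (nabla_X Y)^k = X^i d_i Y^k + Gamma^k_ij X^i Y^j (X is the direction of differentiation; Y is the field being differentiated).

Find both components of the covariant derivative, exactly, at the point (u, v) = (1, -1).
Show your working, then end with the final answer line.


E = 107/18, F = 49/12, G = 53/16 at the point
E_u = 187/18, E_v = -107/9, F_u = 49/12, F_v = -61/12, G_u = 0, G_v = 0
EG - F^2 = 869/288;  g^inv = (288/869) * [[53/16, -49/12], [-49/12, 107/18]]
first-kind symbols [ij,l] = (1/2)(d_i g_jl + d_j g_il - d_l g_ij): [uu,u] = E_u/2 = 187/36, [uu,v] = F_u - E_v/2 = 361/36, [uv,u] = E_v/2 = -107/18, [uv,v] = G_u/2 = 0, [vv,u] = F_v - G_u/2 = -61/12, [vv,v] = G_v/2 = 0
Gamma^u_ij = (G*[ij,u] - F*[ij,v])/(EG - F^2), Gamma^v_ij = (E*[ij,v] - F*[ij,u])/(EG - F^2)
Gamma_uuu = -41023/5214, Gamma_uuv = -5671/869, Gamma_uvv = -9699/1738, Gamma_vuu = 99530/7821, Gamma_vuv = 20972/2607, Gamma_vvv = 5978/869
X = (-2, -1), Y = (3/2, 1/3) at the point

Answer: (nabla_X Y)^u = 222133/5214, (nabla_X Y)^v = -468484/7821


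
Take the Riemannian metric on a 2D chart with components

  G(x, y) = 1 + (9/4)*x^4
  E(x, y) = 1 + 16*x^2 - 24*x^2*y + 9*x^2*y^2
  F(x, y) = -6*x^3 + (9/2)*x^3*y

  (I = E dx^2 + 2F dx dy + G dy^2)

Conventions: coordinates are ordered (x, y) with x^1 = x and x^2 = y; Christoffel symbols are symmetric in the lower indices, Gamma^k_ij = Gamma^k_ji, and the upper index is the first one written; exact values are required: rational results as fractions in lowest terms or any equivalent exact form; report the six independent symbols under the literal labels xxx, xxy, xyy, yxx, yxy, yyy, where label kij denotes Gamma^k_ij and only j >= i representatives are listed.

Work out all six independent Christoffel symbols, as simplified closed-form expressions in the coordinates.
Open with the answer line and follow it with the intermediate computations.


Answer: Gamma_xxx = (36*x*y^2 - 96*x*y + 64*x)/(9*x^4 + 36*x^2*y^2 - 96*x^2*y + 64*x^2 + 4), Gamma_xxy = (36*x^2*y - 48*x^2)/(9*x^4 + 36*x^2*y^2 - 96*x^2*y + 64*x^2 + 4), Gamma_xyy = 0, Gamma_yxx = (18*x^2*y - 24*x^2)/(9*x^4 + 36*x^2*y^2 - 96*x^2*y + 64*x^2 + 4), Gamma_yxy = 18*x^3/(9*x^4 + 36*x^2*y^2 - 96*x^2*y + 64*x^2 + 4), Gamma_yyy = 0

E = 1 + 16*x^2 - 24*x^2*y + 9*x^2*y^2; F = -6*x^3 + (9/2)*x^3*y; G = 1 + (9/4)*x^4
Gamma^k_ij = (1/2) g^{kl} (d_i g_jl + d_j g_il - d_l g_ij), with g^inv = (1/(EG-F^2)) [[G, -F], [-F, E]]
first partials: E_x = 32*x - 48*x*y + 18*x*y^2, E_y = -24*x^2 + 18*x^2*y, F_x = -18*x^2 + (27/2)*x^2*y, F_y = (9/2)*x^3, G_x = 9*x^3, G_y = 0
D = EG - F^2 = 1 + 16*x^2 - 24*x^2*y + 9*x^2*y^2 + (9/4)*x^4
expanded: Gamma^x_xx = (G E_x - 2F F_x + F E_y)/(2D), Gamma^x_xy = (G E_y - F G_x)/(2D), Gamma^x_yy = (2G F_y - G G_x - F G_y)/(2D), Gamma^y_xx = (2E F_x - E E_y - F E_x)/(2D), Gamma^y_xy = (E G_x - F E_y)/(2D), Gamma^y_yy = (E G_y - 2F F_y + F G_x)/(2D); substitute and cancel common factors
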